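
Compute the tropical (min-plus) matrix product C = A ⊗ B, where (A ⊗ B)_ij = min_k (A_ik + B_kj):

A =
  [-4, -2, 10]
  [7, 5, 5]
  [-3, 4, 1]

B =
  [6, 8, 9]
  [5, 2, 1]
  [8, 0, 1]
A ⊗ B =
  [2, 0, -1]
  [10, 5, 6]
  [3, 1, 2]

Apply the min-plus product entry-by-entry:
  C[0][0] = min over k of (A[0][0] + B[0][0] = -4 + 6 = 2, A[0][1] + B[1][0] = -2 + 5 = 3, A[0][2] + B[2][0] = 10 + 8 = 18) = 2 (attained at k = 0)
  C[0][1] = min over k of (A[0][0] + B[0][1] = -4 + 8 = 4, A[0][1] + B[1][1] = -2 + 2 = 0, A[0][2] + B[2][1] = 10 + 0 = 10) = 0 (attained at k = 1)
  C[0][2] = min over k of (A[0][0] + B[0][2] = -4 + 9 = 5, A[0][1] + B[1][2] = -2 + 1 = -1, A[0][2] + B[2][2] = 10 + 1 = 11) = -1 (attained at k = 1)
  C[1][0] = min over k of (A[1][0] + B[0][0] = 7 + 6 = 13, A[1][1] + B[1][0] = 5 + 5 = 10, A[1][2] + B[2][0] = 5 + 8 = 13) = 10 (attained at k = 1)
  C[1][1] = min over k of (A[1][0] + B[0][1] = 7 + 8 = 15, A[1][1] + B[1][1] = 5 + 2 = 7, A[1][2] + B[2][1] = 5 + 0 = 5) = 5 (attained at k = 2)
  C[1][2] = min over k of (A[1][0] + B[0][2] = 7 + 9 = 16, A[1][1] + B[1][2] = 5 + 1 = 6, A[1][2] + B[2][2] = 5 + 1 = 6) = 6 (attained at k = 1)
  C[2][0] = min over k of (A[2][0] + B[0][0] = -3 + 6 = 3, A[2][1] + B[1][0] = 4 + 5 = 9, A[2][2] + B[2][0] = 1 + 8 = 9) = 3 (attained at k = 0)
  C[2][1] = min over k of (A[2][0] + B[0][1] = -3 + 8 = 5, A[2][1] + B[1][1] = 4 + 2 = 6, A[2][2] + B[2][1] = 1 + 0 = 1) = 1 (attained at k = 2)
  C[2][2] = min over k of (A[2][0] + B[0][2] = -3 + 9 = 6, A[2][1] + B[1][2] = 4 + 1 = 5, A[2][2] + B[2][2] = 1 + 1 = 2) = 2 (attained at k = 2)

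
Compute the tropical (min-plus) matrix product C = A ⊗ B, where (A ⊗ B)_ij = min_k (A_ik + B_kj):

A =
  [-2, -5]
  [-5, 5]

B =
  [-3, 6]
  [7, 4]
A ⊗ B =
  [-5, -1]
  [-8, 1]

Apply the min-plus product entry-by-entry:
  C[0][0] = min over k of (A[0][0] + B[0][0] = -2 + -3 = -5, A[0][1] + B[1][0] = -5 + 7 = 2) = -5 (attained at k = 0)
  C[0][1] = min over k of (A[0][0] + B[0][1] = -2 + 6 = 4, A[0][1] + B[1][1] = -5 + 4 = -1) = -1 (attained at k = 1)
  C[1][0] = min over k of (A[1][0] + B[0][0] = -5 + -3 = -8, A[1][1] + B[1][0] = 5 + 7 = 12) = -8 (attained at k = 0)
  C[1][1] = min over k of (A[1][0] + B[0][1] = -5 + 6 = 1, A[1][1] + B[1][1] = 5 + 4 = 9) = 1 (attained at k = 0)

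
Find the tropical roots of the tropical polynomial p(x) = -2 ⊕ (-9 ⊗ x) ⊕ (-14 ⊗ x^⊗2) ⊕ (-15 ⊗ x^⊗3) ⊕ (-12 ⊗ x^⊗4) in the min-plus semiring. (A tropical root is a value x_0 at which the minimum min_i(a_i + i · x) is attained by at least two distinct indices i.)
Roots: {-3, 1, 5, 7}

Each tropical root is a break point of the lower envelope of the lines y = a_i + i · x (there are 5 lines, with slopes 0, 1, ..., 4). Only the lines that attain the minimum somewhere contribute to roots; other lines are dominated. Here the surviving (envelope) indices are i = 4, i = 3, i = 2, i = 1, i = 0.
Intersections between consecutive envelope lines give the roots: for adjacent envelope indices i < j the intersection is x = (a_i − a_j) / (j − i). Reading off the sorted break points: {-3, 1, 5, 7}.
Verification: at each break x_0, at least two indices attain the minimum of min_i(a_i + i · x_0).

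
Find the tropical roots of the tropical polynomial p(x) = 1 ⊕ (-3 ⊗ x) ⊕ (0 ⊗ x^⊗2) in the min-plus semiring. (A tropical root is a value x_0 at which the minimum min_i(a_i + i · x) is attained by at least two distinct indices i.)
Roots: {-3, 4}

Each tropical root is a break point of the lower envelope of the lines y = a_i + i · x (there are 3 lines, with slopes 0, 1, ..., 2). Only the lines that attain the minimum somewhere contribute to roots; other lines are dominated. Here the surviving (envelope) indices are i = 2, i = 1, i = 0.
Intersections between consecutive envelope lines give the roots: for adjacent envelope indices i < j the intersection is x = (a_i − a_j) / (j − i). Reading off the sorted break points: {-3, 4}.
Verification: at each break x_0, at least two indices attain the minimum of min_i(a_i + i · x_0).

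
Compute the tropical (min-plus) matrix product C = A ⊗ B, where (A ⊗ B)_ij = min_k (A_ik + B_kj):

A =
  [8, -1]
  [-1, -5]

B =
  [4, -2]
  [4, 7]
A ⊗ B =
  [3, 6]
  [-1, -3]

Apply the min-plus product entry-by-entry:
  C[0][0] = min over k of (A[0][0] + B[0][0] = 8 + 4 = 12, A[0][1] + B[1][0] = -1 + 4 = 3) = 3 (attained at k = 1)
  C[0][1] = min over k of (A[0][0] + B[0][1] = 8 + -2 = 6, A[0][1] + B[1][1] = -1 + 7 = 6) = 6 (attained at k = 0)
  C[1][0] = min over k of (A[1][0] + B[0][0] = -1 + 4 = 3, A[1][1] + B[1][0] = -5 + 4 = -1) = -1 (attained at k = 1)
  C[1][1] = min over k of (A[1][0] + B[0][1] = -1 + -2 = -3, A[1][1] + B[1][1] = -5 + 7 = 2) = -3 (attained at k = 0)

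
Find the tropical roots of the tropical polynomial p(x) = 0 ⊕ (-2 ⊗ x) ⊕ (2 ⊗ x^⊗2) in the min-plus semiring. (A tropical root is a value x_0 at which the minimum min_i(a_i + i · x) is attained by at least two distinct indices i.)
Roots: {-4, 2}

Each tropical root is a break point of the lower envelope of the lines y = a_i + i · x (there are 3 lines, with slopes 0, 1, ..., 2). Only the lines that attain the minimum somewhere contribute to roots; other lines are dominated. Here the surviving (envelope) indices are i = 2, i = 1, i = 0.
Intersections between consecutive envelope lines give the roots: for adjacent envelope indices i < j the intersection is x = (a_i − a_j) / (j − i). Reading off the sorted break points: {-4, 2}.
Verification: at each break x_0, at least two indices attain the minimum of min_i(a_i + i · x_0).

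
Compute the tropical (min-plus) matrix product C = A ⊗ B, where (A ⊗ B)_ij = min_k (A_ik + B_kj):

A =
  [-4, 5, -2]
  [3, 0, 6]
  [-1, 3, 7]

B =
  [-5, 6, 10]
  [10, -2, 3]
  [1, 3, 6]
A ⊗ B =
  [-9, 1, 4]
  [-2, -2, 3]
  [-6, 1, 6]

Apply the min-plus product entry-by-entry:
  C[0][0] = min over k of (A[0][0] + B[0][0] = -4 + -5 = -9, A[0][1] + B[1][0] = 5 + 10 = 15, A[0][2] + B[2][0] = -2 + 1 = -1) = -9 (attained at k = 0)
  C[0][1] = min over k of (A[0][0] + B[0][1] = -4 + 6 = 2, A[0][1] + B[1][1] = 5 + -2 = 3, A[0][2] + B[2][1] = -2 + 3 = 1) = 1 (attained at k = 2)
  C[0][2] = min over k of (A[0][0] + B[0][2] = -4 + 10 = 6, A[0][1] + B[1][2] = 5 + 3 = 8, A[0][2] + B[2][2] = -2 + 6 = 4) = 4 (attained at k = 2)
  C[1][0] = min over k of (A[1][0] + B[0][0] = 3 + -5 = -2, A[1][1] + B[1][0] = 0 + 10 = 10, A[1][2] + B[2][0] = 6 + 1 = 7) = -2 (attained at k = 0)
  C[1][1] = min over k of (A[1][0] + B[0][1] = 3 + 6 = 9, A[1][1] + B[1][1] = 0 + -2 = -2, A[1][2] + B[2][1] = 6 + 3 = 9) = -2 (attained at k = 1)
  C[1][2] = min over k of (A[1][0] + B[0][2] = 3 + 10 = 13, A[1][1] + B[1][2] = 0 + 3 = 3, A[1][2] + B[2][2] = 6 + 6 = 12) = 3 (attained at k = 1)
  C[2][0] = min over k of (A[2][0] + B[0][0] = -1 + -5 = -6, A[2][1] + B[1][0] = 3 + 10 = 13, A[2][2] + B[2][0] = 7 + 1 = 8) = -6 (attained at k = 0)
  C[2][1] = min over k of (A[2][0] + B[0][1] = -1 + 6 = 5, A[2][1] + B[1][1] = 3 + -2 = 1, A[2][2] + B[2][1] = 7 + 3 = 10) = 1 (attained at k = 1)
  C[2][2] = min over k of (A[2][0] + B[0][2] = -1 + 10 = 9, A[2][1] + B[1][2] = 3 + 3 = 6, A[2][2] + B[2][2] = 7 + 6 = 13) = 6 (attained at k = 1)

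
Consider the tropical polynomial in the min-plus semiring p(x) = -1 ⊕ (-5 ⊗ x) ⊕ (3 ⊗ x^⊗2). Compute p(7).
p(7) = -1

A tropical monomial a ⊗ x^⊗i evaluates to a + i · x. Evaluating each term at x = 7:
  Term 0 contributes -1 + 0 · 7 = -1
  Term 1 contributes -5 + 1 · 7 = 2
  Term 2 contributes 3 + 2 · 7 = 17
p(7) = ⊕ of these = min[-1, 2, 17] = -1.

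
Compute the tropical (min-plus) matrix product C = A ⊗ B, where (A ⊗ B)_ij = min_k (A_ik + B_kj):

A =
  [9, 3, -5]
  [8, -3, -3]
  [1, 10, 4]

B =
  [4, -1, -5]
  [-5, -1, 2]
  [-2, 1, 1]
A ⊗ B =
  [-7, -4, -4]
  [-8, -4, -2]
  [2, 0, -4]

Apply the min-plus product entry-by-entry:
  C[0][0] = min over k of (A[0][0] + B[0][0] = 9 + 4 = 13, A[0][1] + B[1][0] = 3 + -5 = -2, A[0][2] + B[2][0] = -5 + -2 = -7) = -7 (attained at k = 2)
  C[0][1] = min over k of (A[0][0] + B[0][1] = 9 + -1 = 8, A[0][1] + B[1][1] = 3 + -1 = 2, A[0][2] + B[2][1] = -5 + 1 = -4) = -4 (attained at k = 2)
  C[0][2] = min over k of (A[0][0] + B[0][2] = 9 + -5 = 4, A[0][1] + B[1][2] = 3 + 2 = 5, A[0][2] + B[2][2] = -5 + 1 = -4) = -4 (attained at k = 2)
  C[1][0] = min over k of (A[1][0] + B[0][0] = 8 + 4 = 12, A[1][1] + B[1][0] = -3 + -5 = -8, A[1][2] + B[2][0] = -3 + -2 = -5) = -8 (attained at k = 1)
  C[1][1] = min over k of (A[1][0] + B[0][1] = 8 + -1 = 7, A[1][1] + B[1][1] = -3 + -1 = -4, A[1][2] + B[2][1] = -3 + 1 = -2) = -4 (attained at k = 1)
  C[1][2] = min over k of (A[1][0] + B[0][2] = 8 + -5 = 3, A[1][1] + B[1][2] = -3 + 2 = -1, A[1][2] + B[2][2] = -3 + 1 = -2) = -2 (attained at k = 2)
  C[2][0] = min over k of (A[2][0] + B[0][0] = 1 + 4 = 5, A[2][1] + B[1][0] = 10 + -5 = 5, A[2][2] + B[2][0] = 4 + -2 = 2) = 2 (attained at k = 2)
  C[2][1] = min over k of (A[2][0] + B[0][1] = 1 + -1 = 0, A[2][1] + B[1][1] = 10 + -1 = 9, A[2][2] + B[2][1] = 4 + 1 = 5) = 0 (attained at k = 0)
  C[2][2] = min over k of (A[2][0] + B[0][2] = 1 + -5 = -4, A[2][1] + B[1][2] = 10 + 2 = 12, A[2][2] + B[2][2] = 4 + 1 = 5) = -4 (attained at k = 0)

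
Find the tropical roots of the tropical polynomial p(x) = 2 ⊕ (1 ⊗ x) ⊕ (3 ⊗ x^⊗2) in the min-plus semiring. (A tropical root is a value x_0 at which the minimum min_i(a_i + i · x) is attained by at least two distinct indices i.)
Roots: {-2, 1}

Each tropical root is a break point of the lower envelope of the lines y = a_i + i · x (there are 3 lines, with slopes 0, 1, ..., 2). Only the lines that attain the minimum somewhere contribute to roots; other lines are dominated. Here the surviving (envelope) indices are i = 2, i = 1, i = 0.
Intersections between consecutive envelope lines give the roots: for adjacent envelope indices i < j the intersection is x = (a_i − a_j) / (j − i). Reading off the sorted break points: {-2, 1}.
Verification: at each break x_0, at least two indices attain the minimum of min_i(a_i + i · x_0).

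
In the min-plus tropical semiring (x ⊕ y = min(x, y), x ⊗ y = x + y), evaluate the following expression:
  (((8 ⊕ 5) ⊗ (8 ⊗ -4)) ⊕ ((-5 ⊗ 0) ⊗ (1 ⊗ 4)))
(((8 ⊕ 5) ⊗ (8 ⊗ -4)) ⊕ ((-5 ⊗ 0) ⊗ (1 ⊗ 4))) = 0

Expand innermost to outermost. Recall ⊕ takes the minimum of its arguments and ⊗ takes their sum. Working out the expression (((8 ⊕ 5) ⊗ (8 ⊗ -4)) ⊕ ((-5 ⊗ 0) ⊗ (1 ⊗ 4))) gives 0.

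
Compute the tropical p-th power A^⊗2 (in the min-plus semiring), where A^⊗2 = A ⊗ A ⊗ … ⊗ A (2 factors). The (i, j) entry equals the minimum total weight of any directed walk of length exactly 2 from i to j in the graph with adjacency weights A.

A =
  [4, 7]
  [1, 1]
A^⊗2 =
  [8, 8]
  [2, 2]

Each entry (A^⊗2)_ij equals the minimum over all length-2 walks i = v_0 → v_1 → … → v_2 = j of Σ_t A[v_t][v_{t+1}]. For example, for (i, j) = (0, 1) we minimise over 2 possible intermediate vertex sequences; the minimum is 8, attained along the walk 0 → 1 → 1.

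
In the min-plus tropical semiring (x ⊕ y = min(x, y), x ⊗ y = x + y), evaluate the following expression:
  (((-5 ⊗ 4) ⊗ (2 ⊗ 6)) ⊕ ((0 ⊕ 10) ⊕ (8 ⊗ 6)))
(((-5 ⊗ 4) ⊗ (2 ⊗ 6)) ⊕ ((0 ⊕ 10) ⊕ (8 ⊗ 6))) = 0

Expand innermost to outermost. Recall ⊕ takes the minimum of its arguments and ⊗ takes their sum. Working out the expression (((-5 ⊗ 4) ⊗ (2 ⊗ 6)) ⊕ ((0 ⊕ 10) ⊕ (8 ⊗ 6))) gives 0.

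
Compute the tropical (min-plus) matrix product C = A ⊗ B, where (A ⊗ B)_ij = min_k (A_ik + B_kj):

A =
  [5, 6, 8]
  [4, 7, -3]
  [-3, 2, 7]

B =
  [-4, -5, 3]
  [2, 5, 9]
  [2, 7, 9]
A ⊗ B =
  [1, 0, 8]
  [-1, -1, 6]
  [-7, -8, 0]

Apply the min-plus product entry-by-entry:
  C[0][0] = min over k of (A[0][0] + B[0][0] = 5 + -4 = 1, A[0][1] + B[1][0] = 6 + 2 = 8, A[0][2] + B[2][0] = 8 + 2 = 10) = 1 (attained at k = 0)
  C[0][1] = min over k of (A[0][0] + B[0][1] = 5 + -5 = 0, A[0][1] + B[1][1] = 6 + 5 = 11, A[0][2] + B[2][1] = 8 + 7 = 15) = 0 (attained at k = 0)
  C[0][2] = min over k of (A[0][0] + B[0][2] = 5 + 3 = 8, A[0][1] + B[1][2] = 6 + 9 = 15, A[0][2] + B[2][2] = 8 + 9 = 17) = 8 (attained at k = 0)
  C[1][0] = min over k of (A[1][0] + B[0][0] = 4 + -4 = 0, A[1][1] + B[1][0] = 7 + 2 = 9, A[1][2] + B[2][0] = -3 + 2 = -1) = -1 (attained at k = 2)
  C[1][1] = min over k of (A[1][0] + B[0][1] = 4 + -5 = -1, A[1][1] + B[1][1] = 7 + 5 = 12, A[1][2] + B[2][1] = -3 + 7 = 4) = -1 (attained at k = 0)
  C[1][2] = min over k of (A[1][0] + B[0][2] = 4 + 3 = 7, A[1][1] + B[1][2] = 7 + 9 = 16, A[1][2] + B[2][2] = -3 + 9 = 6) = 6 (attained at k = 2)
  C[2][0] = min over k of (A[2][0] + B[0][0] = -3 + -4 = -7, A[2][1] + B[1][0] = 2 + 2 = 4, A[2][2] + B[2][0] = 7 + 2 = 9) = -7 (attained at k = 0)
  C[2][1] = min over k of (A[2][0] + B[0][1] = -3 + -5 = -8, A[2][1] + B[1][1] = 2 + 5 = 7, A[2][2] + B[2][1] = 7 + 7 = 14) = -8 (attained at k = 0)
  C[2][2] = min over k of (A[2][0] + B[0][2] = -3 + 3 = 0, A[2][1] + B[1][2] = 2 + 9 = 11, A[2][2] + B[2][2] = 7 + 9 = 16) = 0 (attained at k = 0)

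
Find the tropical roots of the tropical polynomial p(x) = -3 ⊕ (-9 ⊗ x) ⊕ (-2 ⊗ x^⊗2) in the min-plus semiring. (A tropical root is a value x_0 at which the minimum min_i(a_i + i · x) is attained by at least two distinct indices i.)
Roots: {-7, 6}

Each tropical root is a break point of the lower envelope of the lines y = a_i + i · x (there are 3 lines, with slopes 0, 1, ..., 2). Only the lines that attain the minimum somewhere contribute to roots; other lines are dominated. Here the surviving (envelope) indices are i = 2, i = 1, i = 0.
Intersections between consecutive envelope lines give the roots: for adjacent envelope indices i < j the intersection is x = (a_i − a_j) / (j − i). Reading off the sorted break points: {-7, 6}.
Verification: at each break x_0, at least two indices attain the minimum of min_i(a_i + i · x_0).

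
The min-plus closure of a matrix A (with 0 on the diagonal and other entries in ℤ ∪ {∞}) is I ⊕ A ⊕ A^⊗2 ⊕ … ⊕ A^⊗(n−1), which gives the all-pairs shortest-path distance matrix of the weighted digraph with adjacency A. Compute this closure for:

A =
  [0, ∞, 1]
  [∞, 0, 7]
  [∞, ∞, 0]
Closure =
  [0, ∞, 1]
  [∞, 0, 7]
  [∞, ∞, 0]

This is the Floyd-Warshall all-pairs shortest-path computation. For each intermediate vertex k = 0, 1, …, 2, update dist[i][j] ← min(dist[i][j], dist[i][k] + dist[k][j]). The final matrix gives, for each (i, j), the minimum total weight of any directed path from i to j (possibly empty when i = j).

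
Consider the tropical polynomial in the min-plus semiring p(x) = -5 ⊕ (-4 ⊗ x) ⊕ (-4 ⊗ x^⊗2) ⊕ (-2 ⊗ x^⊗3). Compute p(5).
p(5) = -5

A tropical monomial a ⊗ x^⊗i evaluates to a + i · x. Evaluating each term at x = 5:
  Term 0 contributes -5 + 0 · 5 = -5
  Term 1 contributes -4 + 1 · 5 = 1
  Term 2 contributes -4 + 2 · 5 = 6
  Term 3 contributes -2 + 3 · 5 = 13
p(5) = ⊕ of these = min[-5, 1, 6, 13] = -5.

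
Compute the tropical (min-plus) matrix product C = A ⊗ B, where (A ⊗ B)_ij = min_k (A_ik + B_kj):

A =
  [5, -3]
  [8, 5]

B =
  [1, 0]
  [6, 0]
A ⊗ B =
  [3, -3]
  [9, 5]

Apply the min-plus product entry-by-entry:
  C[0][0] = min over k of (A[0][0] + B[0][0] = 5 + 1 = 6, A[0][1] + B[1][0] = -3 + 6 = 3) = 3 (attained at k = 1)
  C[0][1] = min over k of (A[0][0] + B[0][1] = 5 + 0 = 5, A[0][1] + B[1][1] = -3 + 0 = -3) = -3 (attained at k = 1)
  C[1][0] = min over k of (A[1][0] + B[0][0] = 8 + 1 = 9, A[1][1] + B[1][0] = 5 + 6 = 11) = 9 (attained at k = 0)
  C[1][1] = min over k of (A[1][0] + B[0][1] = 8 + 0 = 8, A[1][1] + B[1][1] = 5 + 0 = 5) = 5 (attained at k = 1)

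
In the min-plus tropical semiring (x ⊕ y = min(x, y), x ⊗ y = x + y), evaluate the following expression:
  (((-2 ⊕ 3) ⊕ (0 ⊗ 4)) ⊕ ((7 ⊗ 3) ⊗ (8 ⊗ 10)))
(((-2 ⊕ 3) ⊕ (0 ⊗ 4)) ⊕ ((7 ⊗ 3) ⊗ (8 ⊗ 10))) = -2

Expand innermost to outermost. Recall ⊕ takes the minimum of its arguments and ⊗ takes their sum. Working out the expression (((-2 ⊕ 3) ⊕ (0 ⊗ 4)) ⊕ ((7 ⊗ 3) ⊗ (8 ⊗ 10))) gives -2.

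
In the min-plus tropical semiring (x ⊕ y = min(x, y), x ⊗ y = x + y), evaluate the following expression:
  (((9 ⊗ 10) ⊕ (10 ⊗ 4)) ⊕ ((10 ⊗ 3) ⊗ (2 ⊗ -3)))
(((9 ⊗ 10) ⊕ (10 ⊗ 4)) ⊕ ((10 ⊗ 3) ⊗ (2 ⊗ -3))) = 12

Expand innermost to outermost. Recall ⊕ takes the minimum of its arguments and ⊗ takes their sum. Working out the expression (((9 ⊗ 10) ⊕ (10 ⊗ 4)) ⊕ ((10 ⊗ 3) ⊗ (2 ⊗ -3))) gives 12.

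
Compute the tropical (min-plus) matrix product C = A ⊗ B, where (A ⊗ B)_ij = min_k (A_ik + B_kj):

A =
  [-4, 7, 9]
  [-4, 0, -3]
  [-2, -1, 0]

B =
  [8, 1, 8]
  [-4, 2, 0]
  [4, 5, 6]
A ⊗ B =
  [3, -3, 4]
  [-4, -3, 0]
  [-5, -1, -1]

Apply the min-plus product entry-by-entry:
  C[0][0] = min over k of (A[0][0] + B[0][0] = -4 + 8 = 4, A[0][1] + B[1][0] = 7 + -4 = 3, A[0][2] + B[2][0] = 9 + 4 = 13) = 3 (attained at k = 1)
  C[0][1] = min over k of (A[0][0] + B[0][1] = -4 + 1 = -3, A[0][1] + B[1][1] = 7 + 2 = 9, A[0][2] + B[2][1] = 9 + 5 = 14) = -3 (attained at k = 0)
  C[0][2] = min over k of (A[0][0] + B[0][2] = -4 + 8 = 4, A[0][1] + B[1][2] = 7 + 0 = 7, A[0][2] + B[2][2] = 9 + 6 = 15) = 4 (attained at k = 0)
  C[1][0] = min over k of (A[1][0] + B[0][0] = -4 + 8 = 4, A[1][1] + B[1][0] = 0 + -4 = -4, A[1][2] + B[2][0] = -3 + 4 = 1) = -4 (attained at k = 1)
  C[1][1] = min over k of (A[1][0] + B[0][1] = -4 + 1 = -3, A[1][1] + B[1][1] = 0 + 2 = 2, A[1][2] + B[2][1] = -3 + 5 = 2) = -3 (attained at k = 0)
  C[1][2] = min over k of (A[1][0] + B[0][2] = -4 + 8 = 4, A[1][1] + B[1][2] = 0 + 0 = 0, A[1][2] + B[2][2] = -3 + 6 = 3) = 0 (attained at k = 1)
  C[2][0] = min over k of (A[2][0] + B[0][0] = -2 + 8 = 6, A[2][1] + B[1][0] = -1 + -4 = -5, A[2][2] + B[2][0] = 0 + 4 = 4) = -5 (attained at k = 1)
  C[2][1] = min over k of (A[2][0] + B[0][1] = -2 + 1 = -1, A[2][1] + B[1][1] = -1 + 2 = 1, A[2][2] + B[2][1] = 0 + 5 = 5) = -1 (attained at k = 0)
  C[2][2] = min over k of (A[2][0] + B[0][2] = -2 + 8 = 6, A[2][1] + B[1][2] = -1 + 0 = -1, A[2][2] + B[2][2] = 0 + 6 = 6) = -1 (attained at k = 1)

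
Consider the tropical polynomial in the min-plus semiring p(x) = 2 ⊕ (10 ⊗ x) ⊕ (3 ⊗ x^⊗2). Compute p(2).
p(2) = 2

A tropical monomial a ⊗ x^⊗i evaluates to a + i · x. Evaluating each term at x = 2:
  Term 0 contributes 2 + 0 · 2 = 2
  Term 1 contributes 10 + 1 · 2 = 12
  Term 2 contributes 3 + 2 · 2 = 7
p(2) = ⊕ of these = min[2, 12, 7] = 2.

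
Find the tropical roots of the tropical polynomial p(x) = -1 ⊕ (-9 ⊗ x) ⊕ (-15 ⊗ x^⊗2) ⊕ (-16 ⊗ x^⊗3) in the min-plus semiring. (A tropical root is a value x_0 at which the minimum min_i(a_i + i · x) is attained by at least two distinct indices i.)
Roots: {1, 6, 8}

Each tropical root is a break point of the lower envelope of the lines y = a_i + i · x (there are 4 lines, with slopes 0, 1, ..., 3). Only the lines that attain the minimum somewhere contribute to roots; other lines are dominated. Here the surviving (envelope) indices are i = 3, i = 2, i = 1, i = 0.
Intersections between consecutive envelope lines give the roots: for adjacent envelope indices i < j the intersection is x = (a_i − a_j) / (j − i). Reading off the sorted break points: {1, 6, 8}.
Verification: at each break x_0, at least two indices attain the minimum of min_i(a_i + i · x_0).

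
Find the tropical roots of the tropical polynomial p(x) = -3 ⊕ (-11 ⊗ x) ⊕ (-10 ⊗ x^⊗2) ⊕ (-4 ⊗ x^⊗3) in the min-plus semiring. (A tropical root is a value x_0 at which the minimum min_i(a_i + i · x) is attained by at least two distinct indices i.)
Roots: {-6, -1, 8}

Each tropical root is a break point of the lower envelope of the lines y = a_i + i · x (there are 4 lines, with slopes 0, 1, ..., 3). Only the lines that attain the minimum somewhere contribute to roots; other lines are dominated. Here the surviving (envelope) indices are i = 3, i = 2, i = 1, i = 0.
Intersections between consecutive envelope lines give the roots: for adjacent envelope indices i < j the intersection is x = (a_i − a_j) / (j − i). Reading off the sorted break points: {-6, -1, 8}.
Verification: at each break x_0, at least two indices attain the minimum of min_i(a_i + i · x_0).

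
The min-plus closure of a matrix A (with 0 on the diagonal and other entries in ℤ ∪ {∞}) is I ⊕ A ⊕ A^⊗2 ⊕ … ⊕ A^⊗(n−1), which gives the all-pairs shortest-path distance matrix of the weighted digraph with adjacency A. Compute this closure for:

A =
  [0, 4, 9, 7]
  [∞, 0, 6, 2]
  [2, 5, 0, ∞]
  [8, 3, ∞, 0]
Closure =
  [0, 4, 9, 6]
  [8, 0, 6, 2]
  [2, 5, 0, 7]
  [8, 3, 9, 0]

This is the Floyd-Warshall all-pairs shortest-path computation. For each intermediate vertex k = 0, 1, …, 3, update dist[i][j] ← min(dist[i][j], dist[i][k] + dist[k][j]). The final matrix gives, for each (i, j), the minimum total weight of any directed path from i to j (possibly empty when i = j).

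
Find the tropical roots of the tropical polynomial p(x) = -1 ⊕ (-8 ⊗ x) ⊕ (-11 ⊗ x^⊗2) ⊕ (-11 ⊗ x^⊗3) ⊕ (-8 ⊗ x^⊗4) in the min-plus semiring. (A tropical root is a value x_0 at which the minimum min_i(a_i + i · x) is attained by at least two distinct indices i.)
Roots: {-3, 0, 3, 7}

Each tropical root is a break point of the lower envelope of the lines y = a_i + i · x (there are 5 lines, with slopes 0, 1, ..., 4). Only the lines that attain the minimum somewhere contribute to roots; other lines are dominated. Here the surviving (envelope) indices are i = 4, i = 3, i = 2, i = 1, i = 0.
Intersections between consecutive envelope lines give the roots: for adjacent envelope indices i < j the intersection is x = (a_i − a_j) / (j − i). Reading off the sorted break points: {-3, 0, 3, 7}.
Verification: at each break x_0, at least two indices attain the minimum of min_i(a_i + i · x_0).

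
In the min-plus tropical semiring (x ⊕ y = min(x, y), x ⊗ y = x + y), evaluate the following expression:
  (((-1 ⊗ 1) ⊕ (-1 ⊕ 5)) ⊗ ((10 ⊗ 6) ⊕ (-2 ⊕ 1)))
(((-1 ⊗ 1) ⊕ (-1 ⊕ 5)) ⊗ ((10 ⊗ 6) ⊕ (-2 ⊕ 1))) = -3

Expand innermost to outermost. Recall ⊕ takes the minimum of its arguments and ⊗ takes their sum. Working out the expression (((-1 ⊗ 1) ⊕ (-1 ⊕ 5)) ⊗ ((10 ⊗ 6) ⊕ (-2 ⊕ 1))) gives -3.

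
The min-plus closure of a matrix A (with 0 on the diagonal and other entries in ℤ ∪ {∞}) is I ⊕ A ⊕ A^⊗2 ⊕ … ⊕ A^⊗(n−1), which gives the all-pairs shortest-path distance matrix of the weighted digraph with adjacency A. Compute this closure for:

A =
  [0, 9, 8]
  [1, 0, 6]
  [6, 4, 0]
Closure =
  [0, 9, 8]
  [1, 0, 6]
  [5, 4, 0]

This is the Floyd-Warshall all-pairs shortest-path computation. For each intermediate vertex k = 0, 1, …, 2, update dist[i][j] ← min(dist[i][j], dist[i][k] + dist[k][j]). The final matrix gives, for each (i, j), the minimum total weight of any directed path from i to j (possibly empty when i = j).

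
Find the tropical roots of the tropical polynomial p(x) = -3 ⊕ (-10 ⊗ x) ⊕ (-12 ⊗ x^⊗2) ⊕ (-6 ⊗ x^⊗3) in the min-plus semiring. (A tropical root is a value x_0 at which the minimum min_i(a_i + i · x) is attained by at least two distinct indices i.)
Roots: {-6, 2, 7}

Each tropical root is a break point of the lower envelope of the lines y = a_i + i · x (there are 4 lines, with slopes 0, 1, ..., 3). Only the lines that attain the minimum somewhere contribute to roots; other lines are dominated. Here the surviving (envelope) indices are i = 3, i = 2, i = 1, i = 0.
Intersections between consecutive envelope lines give the roots: for adjacent envelope indices i < j the intersection is x = (a_i − a_j) / (j − i). Reading off the sorted break points: {-6, 2, 7}.
Verification: at each break x_0, at least two indices attain the minimum of min_i(a_i + i · x_0).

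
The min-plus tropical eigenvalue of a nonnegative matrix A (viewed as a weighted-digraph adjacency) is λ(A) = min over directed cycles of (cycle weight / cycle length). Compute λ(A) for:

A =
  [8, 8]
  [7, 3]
λ(A) = 3

Enumerate directed cycles and compute their means (weight / length). Sample:
  cycle 0 → 0: weight = 8, length = 1, mean = 8/1 ≈ 8.000
  cycle 1 → 1: weight = 3, length = 1, mean = 3/1 ≈ 3.000
  cycle 0 → 1 → 0: weight = 15, length = 2, mean = 15/2 ≈ 7.500
  cycle 1 → 0 → 1: weight = 15, length = 2, mean = 15/2 ≈ 7.500
Minimum mean = 3.000, attained e.g. along the cycle 1 → 1 with weight 3 and length 1. So λ(A) = 3/1 = 3.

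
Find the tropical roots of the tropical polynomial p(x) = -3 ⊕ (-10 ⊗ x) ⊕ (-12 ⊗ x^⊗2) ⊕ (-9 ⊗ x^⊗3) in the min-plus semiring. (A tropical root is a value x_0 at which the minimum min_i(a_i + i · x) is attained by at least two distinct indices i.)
Roots: {-3, 2, 7}

Each tropical root is a break point of the lower envelope of the lines y = a_i + i · x (there are 4 lines, with slopes 0, 1, ..., 3). Only the lines that attain the minimum somewhere contribute to roots; other lines are dominated. Here the surviving (envelope) indices are i = 3, i = 2, i = 1, i = 0.
Intersections between consecutive envelope lines give the roots: for adjacent envelope indices i < j the intersection is x = (a_i − a_j) / (j − i). Reading off the sorted break points: {-3, 2, 7}.
Verification: at each break x_0, at least two indices attain the minimum of min_i(a_i + i · x_0).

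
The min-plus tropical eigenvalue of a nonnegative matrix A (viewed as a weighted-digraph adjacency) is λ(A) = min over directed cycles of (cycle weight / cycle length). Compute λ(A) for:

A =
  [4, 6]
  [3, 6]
λ(A) = 4

Enumerate directed cycles and compute their means (weight / length). Sample:
  cycle 0 → 0: weight = 4, length = 1, mean = 4/1 ≈ 4.000
  cycle 1 → 1: weight = 6, length = 1, mean = 6/1 ≈ 6.000
  cycle 0 → 1 → 0: weight = 9, length = 2, mean = 9/2 ≈ 4.500
  cycle 1 → 0 → 1: weight = 9, length = 2, mean = 9/2 ≈ 4.500
Minimum mean = 4.000, attained e.g. along the cycle 0 → 0 with weight 4 and length 1. So λ(A) = 4/1 = 4.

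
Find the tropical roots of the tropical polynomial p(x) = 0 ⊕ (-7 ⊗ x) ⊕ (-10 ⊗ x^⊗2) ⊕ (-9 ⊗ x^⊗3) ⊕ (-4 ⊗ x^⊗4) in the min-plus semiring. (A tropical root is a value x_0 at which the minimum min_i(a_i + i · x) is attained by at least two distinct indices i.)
Roots: {-5, -1, 3, 7}

Each tropical root is a break point of the lower envelope of the lines y = a_i + i · x (there are 5 lines, with slopes 0, 1, ..., 4). Only the lines that attain the minimum somewhere contribute to roots; other lines are dominated. Here the surviving (envelope) indices are i = 4, i = 3, i = 2, i = 1, i = 0.
Intersections between consecutive envelope lines give the roots: for adjacent envelope indices i < j the intersection is x = (a_i − a_j) / (j − i). Reading off the sorted break points: {-5, -1, 3, 7}.
Verification: at each break x_0, at least two indices attain the minimum of min_i(a_i + i · x_0).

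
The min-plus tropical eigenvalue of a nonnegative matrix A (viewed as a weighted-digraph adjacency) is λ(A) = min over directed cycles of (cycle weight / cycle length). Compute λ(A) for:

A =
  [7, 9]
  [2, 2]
λ(A) = 2

Enumerate directed cycles and compute their means (weight / length). Sample:
  cycle 0 → 0: weight = 7, length = 1, mean = 7/1 ≈ 7.000
  cycle 1 → 1: weight = 2, length = 1, mean = 2/1 ≈ 2.000
  cycle 0 → 1 → 0: weight = 11, length = 2, mean = 11/2 ≈ 5.500
  cycle 1 → 0 → 1: weight = 11, length = 2, mean = 11/2 ≈ 5.500
Minimum mean = 2.000, attained e.g. along the cycle 1 → 1 with weight 2 and length 1. So λ(A) = 2/1 = 2.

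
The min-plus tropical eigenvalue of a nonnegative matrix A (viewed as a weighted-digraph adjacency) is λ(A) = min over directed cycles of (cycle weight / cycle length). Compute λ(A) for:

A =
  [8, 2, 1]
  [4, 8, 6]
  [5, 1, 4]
λ(A) = 2

Enumerate directed cycles and compute their means (weight / length). Sample:
  cycle 0 → 0: weight = 8, length = 1, mean = 8/1 ≈ 8.000
  cycle 1 → 1: weight = 8, length = 1, mean = 8/1 ≈ 8.000
  cycle 2 → 2: weight = 4, length = 1, mean = 4/1 ≈ 4.000
  cycle 0 → 1 → 0: weight = 6, length = 2, mean = 6/2 ≈ 3.000
  cycle 0 → 2 → 0: weight = 6, length = 2, mean = 6/2 ≈ 3.000
  cycle 1 → 0 → 1: weight = 6, length = 2, mean = 6/2 ≈ 3.000
Minimum mean = 2.000, attained e.g. along the cycle 0 → 2 → 1 → 0 with weight 6 and length 3. So λ(A) = 6/3 = 2.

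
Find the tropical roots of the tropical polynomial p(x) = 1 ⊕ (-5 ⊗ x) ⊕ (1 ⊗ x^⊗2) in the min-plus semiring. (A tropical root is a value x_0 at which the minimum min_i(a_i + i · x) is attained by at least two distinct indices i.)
Roots: {-6, 6}

Each tropical root is a break point of the lower envelope of the lines y = a_i + i · x (there are 3 lines, with slopes 0, 1, ..., 2). Only the lines that attain the minimum somewhere contribute to roots; other lines are dominated. Here the surviving (envelope) indices are i = 2, i = 1, i = 0.
Intersections between consecutive envelope lines give the roots: for adjacent envelope indices i < j the intersection is x = (a_i − a_j) / (j − i). Reading off the sorted break points: {-6, 6}.
Verification: at each break x_0, at least two indices attain the minimum of min_i(a_i + i · x_0).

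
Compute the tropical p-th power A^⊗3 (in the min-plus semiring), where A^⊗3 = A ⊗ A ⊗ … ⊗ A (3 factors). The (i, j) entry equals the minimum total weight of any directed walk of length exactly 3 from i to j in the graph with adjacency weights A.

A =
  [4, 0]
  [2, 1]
A^⊗3 =
  [3, 2]
  [4, 3]

Each entry (A^⊗3)_ij equals the minimum over all length-3 walks i = v_0 → v_1 → … → v_3 = j of Σ_t A[v_t][v_{t+1}]. For example, for (i, j) = (0, 1) we minimise over 4 possible intermediate vertex sequences; the minimum is 2, attained along the walk 0 → 1 → 0 → 1.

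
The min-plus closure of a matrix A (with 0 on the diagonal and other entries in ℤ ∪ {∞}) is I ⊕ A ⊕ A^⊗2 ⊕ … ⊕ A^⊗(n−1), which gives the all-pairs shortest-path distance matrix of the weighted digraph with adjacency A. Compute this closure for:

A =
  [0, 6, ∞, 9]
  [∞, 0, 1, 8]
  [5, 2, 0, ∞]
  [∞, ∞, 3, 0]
Closure =
  [0, 6, 7, 9]
  [6, 0, 1, 8]
  [5, 2, 0, 10]
  [8, 5, 3, 0]

This is the Floyd-Warshall all-pairs shortest-path computation. For each intermediate vertex k = 0, 1, …, 3, update dist[i][j] ← min(dist[i][j], dist[i][k] + dist[k][j]). The final matrix gives, for each (i, j), the minimum total weight of any directed path from i to j (possibly empty when i = j).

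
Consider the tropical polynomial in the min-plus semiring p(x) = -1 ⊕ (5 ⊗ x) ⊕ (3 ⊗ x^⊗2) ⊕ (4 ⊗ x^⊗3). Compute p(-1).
p(-1) = -1

A tropical monomial a ⊗ x^⊗i evaluates to a + i · x. Evaluating each term at x = -1:
  Term 0 contributes -1 + 0 · -1 = -1
  Term 1 contributes 5 + 1 · -1 = 4
  Term 2 contributes 3 + 2 · -1 = 1
  Term 3 contributes 4 + 3 · -1 = 1
p(-1) = ⊕ of these = min[-1, 4, 1, 1] = -1.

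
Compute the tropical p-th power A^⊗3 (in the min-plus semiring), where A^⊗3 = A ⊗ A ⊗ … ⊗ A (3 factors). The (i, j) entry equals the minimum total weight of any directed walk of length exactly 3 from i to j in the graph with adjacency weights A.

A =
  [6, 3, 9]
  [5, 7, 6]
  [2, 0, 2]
A^⊗3 =
  [11, 9, 11]
  [10, 8, 10]
  [6, 4, 6]

Each entry (A^⊗3)_ij equals the minimum over all length-3 walks i = v_0 → v_1 → … → v_3 = j of Σ_t A[v_t][v_{t+1}]. For example, for (i, j) = (0, 2) we minimise over 9 possible intermediate vertex sequences; the minimum is 11, attained along the walk 0 → 1 → 2 → 2.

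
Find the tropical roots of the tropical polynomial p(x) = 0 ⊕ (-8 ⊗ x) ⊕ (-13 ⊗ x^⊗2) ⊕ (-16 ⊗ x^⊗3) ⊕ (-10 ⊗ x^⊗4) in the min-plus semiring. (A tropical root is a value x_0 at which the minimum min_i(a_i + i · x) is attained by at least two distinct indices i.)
Roots: {-6, 3, 5, 8}

Each tropical root is a break point of the lower envelope of the lines y = a_i + i · x (there are 5 lines, with slopes 0, 1, ..., 4). Only the lines that attain the minimum somewhere contribute to roots; other lines are dominated. Here the surviving (envelope) indices are i = 4, i = 3, i = 2, i = 1, i = 0.
Intersections between consecutive envelope lines give the roots: for adjacent envelope indices i < j the intersection is x = (a_i − a_j) / (j − i). Reading off the sorted break points: {-6, 3, 5, 8}.
Verification: at each break x_0, at least two indices attain the minimum of min_i(a_i + i · x_0).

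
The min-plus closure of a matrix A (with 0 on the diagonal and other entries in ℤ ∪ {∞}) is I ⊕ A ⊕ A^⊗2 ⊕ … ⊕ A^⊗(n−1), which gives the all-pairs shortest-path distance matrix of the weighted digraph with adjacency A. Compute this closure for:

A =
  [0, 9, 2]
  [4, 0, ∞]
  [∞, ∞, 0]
Closure =
  [0, 9, 2]
  [4, 0, 6]
  [∞, ∞, 0]

This is the Floyd-Warshall all-pairs shortest-path computation. For each intermediate vertex k = 0, 1, …, 2, update dist[i][j] ← min(dist[i][j], dist[i][k] + dist[k][j]). The final matrix gives, for each (i, j), the minimum total weight of any directed path from i to j (possibly empty when i = j).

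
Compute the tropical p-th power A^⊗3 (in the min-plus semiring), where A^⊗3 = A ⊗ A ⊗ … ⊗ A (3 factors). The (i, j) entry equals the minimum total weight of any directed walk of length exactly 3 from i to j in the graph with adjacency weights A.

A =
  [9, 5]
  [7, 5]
A^⊗3 =
  [17, 15]
  [17, 15]

Each entry (A^⊗3)_ij equals the minimum over all length-3 walks i = v_0 → v_1 → … → v_3 = j of Σ_t A[v_t][v_{t+1}]. For example, for (i, j) = (0, 1) we minimise over 4 possible intermediate vertex sequences; the minimum is 15, attained along the walk 0 → 1 → 1 → 1.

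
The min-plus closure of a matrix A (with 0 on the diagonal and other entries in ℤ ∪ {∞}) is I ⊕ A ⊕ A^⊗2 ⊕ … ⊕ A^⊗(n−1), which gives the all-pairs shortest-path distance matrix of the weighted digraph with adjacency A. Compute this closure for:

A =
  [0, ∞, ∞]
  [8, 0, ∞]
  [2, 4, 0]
Closure =
  [0, ∞, ∞]
  [8, 0, ∞]
  [2, 4, 0]

This is the Floyd-Warshall all-pairs shortest-path computation. For each intermediate vertex k = 0, 1, …, 2, update dist[i][j] ← min(dist[i][j], dist[i][k] + dist[k][j]). The final matrix gives, for each (i, j), the minimum total weight of any directed path from i to j (possibly empty when i = j).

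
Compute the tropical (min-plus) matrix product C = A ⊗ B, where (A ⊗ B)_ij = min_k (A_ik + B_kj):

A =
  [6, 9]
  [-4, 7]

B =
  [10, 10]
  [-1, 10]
A ⊗ B =
  [8, 16]
  [6, 6]

Apply the min-plus product entry-by-entry:
  C[0][0] = min over k of (A[0][0] + B[0][0] = 6 + 10 = 16, A[0][1] + B[1][0] = 9 + -1 = 8) = 8 (attained at k = 1)
  C[0][1] = min over k of (A[0][0] + B[0][1] = 6 + 10 = 16, A[0][1] + B[1][1] = 9 + 10 = 19) = 16 (attained at k = 0)
  C[1][0] = min over k of (A[1][0] + B[0][0] = -4 + 10 = 6, A[1][1] + B[1][0] = 7 + -1 = 6) = 6 (attained at k = 0)
  C[1][1] = min over k of (A[1][0] + B[0][1] = -4 + 10 = 6, A[1][1] + B[1][1] = 7 + 10 = 17) = 6 (attained at k = 0)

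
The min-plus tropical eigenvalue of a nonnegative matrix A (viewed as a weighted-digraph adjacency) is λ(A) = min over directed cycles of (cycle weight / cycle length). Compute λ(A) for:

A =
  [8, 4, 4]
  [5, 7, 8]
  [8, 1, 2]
λ(A) = 2

Enumerate directed cycles and compute their means (weight / length). Sample:
  cycle 0 → 0: weight = 8, length = 1, mean = 8/1 ≈ 8.000
  cycle 1 → 1: weight = 7, length = 1, mean = 7/1 ≈ 7.000
  cycle 2 → 2: weight = 2, length = 1, mean = 2/1 ≈ 2.000
  cycle 0 → 1 → 0: weight = 9, length = 2, mean = 9/2 ≈ 4.500
  cycle 0 → 2 → 0: weight = 12, length = 2, mean = 12/2 ≈ 6.000
  cycle 1 → 0 → 1: weight = 9, length = 2, mean = 9/2 ≈ 4.500
Minimum mean = 2.000, attained e.g. along the cycle 2 → 2 with weight 2 and length 1. So λ(A) = 2/1 = 2.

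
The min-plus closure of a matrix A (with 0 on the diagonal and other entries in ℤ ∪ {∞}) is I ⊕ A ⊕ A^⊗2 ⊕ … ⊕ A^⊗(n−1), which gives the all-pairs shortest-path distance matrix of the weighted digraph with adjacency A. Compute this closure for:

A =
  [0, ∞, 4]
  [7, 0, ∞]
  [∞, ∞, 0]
Closure =
  [0, ∞, 4]
  [7, 0, 11]
  [∞, ∞, 0]

This is the Floyd-Warshall all-pairs shortest-path computation. For each intermediate vertex k = 0, 1, …, 2, update dist[i][j] ← min(dist[i][j], dist[i][k] + dist[k][j]). The final matrix gives, for each (i, j), the minimum total weight of any directed path from i to j (possibly empty when i = j).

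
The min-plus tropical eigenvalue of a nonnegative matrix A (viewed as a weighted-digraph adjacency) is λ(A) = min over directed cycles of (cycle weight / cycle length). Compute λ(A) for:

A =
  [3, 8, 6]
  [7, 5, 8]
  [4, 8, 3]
λ(A) = 3

Enumerate directed cycles and compute their means (weight / length). Sample:
  cycle 0 → 0: weight = 3, length = 1, mean = 3/1 ≈ 3.000
  cycle 1 → 1: weight = 5, length = 1, mean = 5/1 ≈ 5.000
  cycle 2 → 2: weight = 3, length = 1, mean = 3/1 ≈ 3.000
  cycle 0 → 1 → 0: weight = 15, length = 2, mean = 15/2 ≈ 7.500
  cycle 0 → 2 → 0: weight = 10, length = 2, mean = 10/2 ≈ 5.000
  cycle 1 → 0 → 1: weight = 15, length = 2, mean = 15/2 ≈ 7.500
Minimum mean = 3.000, attained e.g. along the cycle 0 → 0 with weight 3 and length 1. So λ(A) = 3/1 = 3.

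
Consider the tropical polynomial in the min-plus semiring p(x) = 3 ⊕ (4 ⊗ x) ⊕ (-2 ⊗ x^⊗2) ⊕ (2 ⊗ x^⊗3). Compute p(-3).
p(-3) = -8

A tropical monomial a ⊗ x^⊗i evaluates to a + i · x. Evaluating each term at x = -3:
  Term 0 contributes 3 + 0 · -3 = 3
  Term 1 contributes 4 + 1 · -3 = 1
  Term 2 contributes -2 + 2 · -3 = -8
  Term 3 contributes 2 + 3 · -3 = -7
p(-3) = ⊕ of these = min[3, 1, -8, -7] = -8.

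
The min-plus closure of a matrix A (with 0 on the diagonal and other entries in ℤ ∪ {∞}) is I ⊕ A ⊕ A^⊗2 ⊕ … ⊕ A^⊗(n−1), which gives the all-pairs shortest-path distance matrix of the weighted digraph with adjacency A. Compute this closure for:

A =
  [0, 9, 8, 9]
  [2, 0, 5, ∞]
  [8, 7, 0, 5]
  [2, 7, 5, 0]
Closure =
  [0, 9, 8, 9]
  [2, 0, 5, 10]
  [7, 7, 0, 5]
  [2, 7, 5, 0]

This is the Floyd-Warshall all-pairs shortest-path computation. For each intermediate vertex k = 0, 1, …, 3, update dist[i][j] ← min(dist[i][j], dist[i][k] + dist[k][j]). The final matrix gives, for each (i, j), the minimum total weight of any directed path from i to j (possibly empty when i = j).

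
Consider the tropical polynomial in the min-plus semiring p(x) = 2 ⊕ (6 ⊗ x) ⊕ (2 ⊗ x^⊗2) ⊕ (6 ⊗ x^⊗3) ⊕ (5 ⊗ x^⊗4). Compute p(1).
p(1) = 2

A tropical monomial a ⊗ x^⊗i evaluates to a + i · x. Evaluating each term at x = 1:
  Term 0 contributes 2 + 0 · 1 = 2
  Term 1 contributes 6 + 1 · 1 = 7
  Term 2 contributes 2 + 2 · 1 = 4
  Term 3 contributes 6 + 3 · 1 = 9
  Term 4 contributes 5 + 4 · 1 = 9
p(1) = ⊕ of these = min[2, 7, 4, 9, 9] = 2.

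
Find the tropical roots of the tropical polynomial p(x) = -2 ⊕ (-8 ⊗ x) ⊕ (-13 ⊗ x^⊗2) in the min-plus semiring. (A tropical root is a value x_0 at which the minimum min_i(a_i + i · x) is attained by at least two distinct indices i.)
Roots: {5, 6}

Each tropical root is a break point of the lower envelope of the lines y = a_i + i · x (there are 3 lines, with slopes 0, 1, ..., 2). Only the lines that attain the minimum somewhere contribute to roots; other lines are dominated. Here the surviving (envelope) indices are i = 2, i = 1, i = 0.
Intersections between consecutive envelope lines give the roots: for adjacent envelope indices i < j the intersection is x = (a_i − a_j) / (j − i). Reading off the sorted break points: {5, 6}.
Verification: at each break x_0, at least two indices attain the minimum of min_i(a_i + i · x_0).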